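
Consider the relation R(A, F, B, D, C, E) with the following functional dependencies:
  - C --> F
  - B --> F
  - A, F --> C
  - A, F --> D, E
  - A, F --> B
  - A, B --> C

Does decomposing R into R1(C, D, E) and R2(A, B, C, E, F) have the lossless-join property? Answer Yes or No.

R1 ∩ R2 = {C, E}; its closure under F is {C, E, F}.
The closure covers neither R1 nor R2 entirely; the join is not lossless.

No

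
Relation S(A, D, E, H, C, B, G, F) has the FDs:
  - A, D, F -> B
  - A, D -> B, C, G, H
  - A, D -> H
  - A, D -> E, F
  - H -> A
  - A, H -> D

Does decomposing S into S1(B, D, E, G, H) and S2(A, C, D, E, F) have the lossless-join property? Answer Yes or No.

No

The shared attributes are {D, E} and {D, E}⁺ = {D, E}.
The closure covers neither S1 nor S2 entirely; the join is not lossless.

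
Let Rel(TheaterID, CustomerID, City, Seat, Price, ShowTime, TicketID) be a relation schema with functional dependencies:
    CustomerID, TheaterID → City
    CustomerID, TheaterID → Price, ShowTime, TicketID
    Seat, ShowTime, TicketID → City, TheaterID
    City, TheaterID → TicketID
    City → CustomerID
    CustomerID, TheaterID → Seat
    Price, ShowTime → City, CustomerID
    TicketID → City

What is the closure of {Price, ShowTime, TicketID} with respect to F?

{City, CustomerID, Price, ShowTime, TicketID}

Start with {Price, ShowTime, TicketID}.
Price, ShowTime → City, CustomerID applies; add {City, CustomerID} → now {City, CustomerID, Price, ShowTime, TicketID}.
No further FD applies.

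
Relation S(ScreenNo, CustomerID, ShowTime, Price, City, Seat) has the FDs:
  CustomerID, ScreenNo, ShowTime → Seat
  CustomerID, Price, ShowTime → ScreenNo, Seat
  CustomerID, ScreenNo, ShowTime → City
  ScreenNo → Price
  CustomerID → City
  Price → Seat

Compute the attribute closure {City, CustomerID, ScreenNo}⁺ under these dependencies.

Start with {City, CustomerID, ScreenNo}.
ScreenNo → Price applies; add {Price} → now {City, CustomerID, Price, ScreenNo}.
Price → Seat applies; add {Seat} → now {City, CustomerID, Price, ScreenNo, Seat}.
No further FD applies.

{City, CustomerID, Price, ScreenNo, Seat}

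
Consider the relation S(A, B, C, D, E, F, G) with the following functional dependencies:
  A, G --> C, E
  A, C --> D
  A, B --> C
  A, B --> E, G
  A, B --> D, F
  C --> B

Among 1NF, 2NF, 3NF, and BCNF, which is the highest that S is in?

Candidate keys: {A, B}, {A, C}, {A, G}. Prime attributes: {A, B, C, G}.
C --> B breaks BCNF: {C}⁺ = {B, C}, so {C} is not a superkey.
Its right-hand attributes {B} are all prime, as are those of every other non-superkey FD — the relation is in 3NF.

3NF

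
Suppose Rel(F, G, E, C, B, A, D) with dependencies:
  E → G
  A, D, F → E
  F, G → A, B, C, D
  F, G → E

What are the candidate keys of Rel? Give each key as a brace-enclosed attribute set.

{F} never appears on the right of any FD, so every key must include it.
{E, F}⁺ = {A, B, C, D, E, F, G}, which is every attribute, so {E, F} is a candidate key.
{F, G}⁺ = {A, B, C, D, E, F, G}, which is every attribute, so {F, G} is a candidate key.
{A, D, F}⁺ = {A, B, C, D, E, F, G}, which is every attribute, so {A, D, F} is a candidate key.
No proper subset of any of these is a key, and no other minimal superkey exists.

{A, D, F}, {E, F}, {F, G}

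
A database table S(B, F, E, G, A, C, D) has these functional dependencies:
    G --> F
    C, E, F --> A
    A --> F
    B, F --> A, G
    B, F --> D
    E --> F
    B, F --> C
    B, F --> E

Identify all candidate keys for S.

{A, B}, {B, E}, {B, F}, {B, G}

{B} never appears on the right of any FD, so every key must include it.
Closure of {A, B} is {A, B, C, D, E, F, G}, the whole schema; {A, B} is a candidate key.
Closure of {B, E} is {A, B, C, D, E, F, G}, the whole schema; {B, E} is a candidate key.
Closure of {B, F} is {A, B, C, D, E, F, G}, the whole schema; {B, F} is a candidate key.
Closure of {B, G} is {A, B, C, D, E, F, G}, the whole schema; {B, G} is a candidate key.
No proper subset of any of these is a key, and no other minimal superkey exists.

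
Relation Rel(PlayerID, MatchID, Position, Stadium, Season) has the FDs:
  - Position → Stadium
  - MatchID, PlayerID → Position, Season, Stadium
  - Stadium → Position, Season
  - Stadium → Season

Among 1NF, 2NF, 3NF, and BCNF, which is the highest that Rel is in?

Candidate key: {MatchID, PlayerID}. Prime attributes: {MatchID, PlayerID}.
For Position → Stadium we have {Position}⁺ = {Position, Season, Stadium}; {Position} is not a superkey, so BCNF fails.
Because {Stadium} is non-prime and the left side of Position → Stadium is not a superkey, the relation is not in 3NF.
Checking every proper subset of each key, none determines a non-prime attribute — 2NF is satisfied.

2NF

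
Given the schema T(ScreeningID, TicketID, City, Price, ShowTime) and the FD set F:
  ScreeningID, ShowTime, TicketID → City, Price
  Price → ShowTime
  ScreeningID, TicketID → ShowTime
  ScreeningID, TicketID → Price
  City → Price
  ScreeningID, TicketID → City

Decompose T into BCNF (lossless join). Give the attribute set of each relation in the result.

Candidate key of the original relation: {ScreeningID, TicketID}.
In {City, Price, ScreeningID, ShowTime, TicketID}, {Price} is not a superkey ({Price}⁺ restricted to this set is {Price, ShowTime}), so split on Price → ShowTime into {Price, ShowTime} and {City, Price, ScreeningID, TicketID}.
{Price, ShowTime}: every determinant is a superkey — BCNF.
In {City, Price, ScreeningID, TicketID}, {City} is not a superkey ({City}⁺ restricted to this set is {City, Price}), so split on City → Price into {City, Price} and {City, ScreeningID, TicketID}.
{City, Price}: every determinant is a superkey — BCNF.
{City, ScreeningID, TicketID}: every determinant is a superkey — BCNF.

{City, Price}; {City, ScreeningID, TicketID}; {Price, ShowTime}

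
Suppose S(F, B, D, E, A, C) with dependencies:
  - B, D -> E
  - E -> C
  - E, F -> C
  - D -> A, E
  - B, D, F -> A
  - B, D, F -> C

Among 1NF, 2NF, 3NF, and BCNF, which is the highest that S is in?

1NF

Candidate key: {B, D, F}. Prime attributes: {B, D, F}.
B, D -> E breaks BCNF: {B, D}⁺ = {A, B, C, D, E}, so {B, D} is not a superkey.
B, D -> E determines the non-prime attribute {E} from a non-superkey — 3NF is violated.
{D} is a proper subset of the key {B, D, F}, and {D}⁺ contains the non-prime attributes {A, C, E} — a partial dependency, so 2NF is violated.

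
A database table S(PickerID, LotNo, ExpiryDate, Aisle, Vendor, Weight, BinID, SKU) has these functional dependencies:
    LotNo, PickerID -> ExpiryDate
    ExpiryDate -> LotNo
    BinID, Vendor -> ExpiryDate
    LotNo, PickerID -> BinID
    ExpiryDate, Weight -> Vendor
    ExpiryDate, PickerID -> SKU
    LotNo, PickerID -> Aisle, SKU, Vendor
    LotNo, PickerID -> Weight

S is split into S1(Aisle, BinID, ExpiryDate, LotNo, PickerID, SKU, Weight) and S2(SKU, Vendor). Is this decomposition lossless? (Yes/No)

No

The shared attributes are {SKU} and {SKU}⁺ = {SKU}.
The closure covers neither S1 nor S2 entirely; the join is not lossless.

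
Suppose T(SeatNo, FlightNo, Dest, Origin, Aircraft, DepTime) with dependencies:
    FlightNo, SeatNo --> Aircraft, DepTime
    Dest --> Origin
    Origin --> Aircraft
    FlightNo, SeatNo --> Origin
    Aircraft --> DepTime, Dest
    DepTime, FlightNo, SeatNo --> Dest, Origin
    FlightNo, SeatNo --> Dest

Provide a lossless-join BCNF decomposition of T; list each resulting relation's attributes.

{Aircraft, DepTime, Dest, Origin}; {Dest, FlightNo, SeatNo}

Candidate key of the original relation: {FlightNo, SeatNo}.
Within {Aircraft, DepTime, Dest, FlightNo, Origin, SeatNo}: {Dest}⁺ ∩ {Aircraft, DepTime, Dest, FlightNo, Origin, SeatNo} = {Aircraft, DepTime, Dest, Origin}, not the whole set, so Dest --> Aircraft, DepTime, Origin violates BCNF; decompose into {Aircraft, DepTime, Dest, Origin} and {Dest, FlightNo, SeatNo}.
{Aircraft, DepTime, Dest, Origin} has no BCNF violation.
{Dest, FlightNo, SeatNo} has no BCNF violation.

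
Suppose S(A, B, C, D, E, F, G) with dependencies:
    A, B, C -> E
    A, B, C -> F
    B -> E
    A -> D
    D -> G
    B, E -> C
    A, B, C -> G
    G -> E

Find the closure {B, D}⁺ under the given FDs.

Start with {B, D}.
B -> E applies; add {E} → now {B, D, E}.
D -> G applies; add {G} → now {B, D, E, G}.
B, E -> C applies; add {C} → now {B, C, D, E, G}.
No further FD applies.

{B, C, D, E, G}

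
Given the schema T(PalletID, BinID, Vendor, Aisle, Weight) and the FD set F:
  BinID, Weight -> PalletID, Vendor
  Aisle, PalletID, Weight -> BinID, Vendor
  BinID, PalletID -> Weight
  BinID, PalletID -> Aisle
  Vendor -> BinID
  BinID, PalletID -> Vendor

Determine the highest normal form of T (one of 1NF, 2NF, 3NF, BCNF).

3NF

Candidate keys: {Aisle, PalletID, Weight}, {BinID, PalletID}, {BinID, Weight}, {PalletID, Vendor}, {Vendor, Weight}. Prime attributes: {Aisle, BinID, PalletID, Vendor, Weight}.
Vendor -> BinID: {Vendor}⁺ = {BinID, Vendor}, which is not all of the attributes, so the left side is not a superkey — BCNF is violated.
But every attribute on its right side ({BinID}) is prime, and the same holds for every other non-superkey FD, so 3NF still holds.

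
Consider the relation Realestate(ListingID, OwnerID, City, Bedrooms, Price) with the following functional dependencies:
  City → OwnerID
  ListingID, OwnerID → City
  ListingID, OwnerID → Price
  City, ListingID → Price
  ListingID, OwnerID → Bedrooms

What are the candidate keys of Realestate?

Attributes never on any right-hand side: {ListingID} — every candidate key must contain it.
{City, ListingID}⁺ = {Bedrooms, City, ListingID, OwnerID, Price}, which is every attribute, so {City, ListingID} is a candidate key.
{ListingID, OwnerID}⁺ = {Bedrooms, City, ListingID, OwnerID, Price}, which is every attribute, so {ListingID, OwnerID} is a candidate key.
No proper subset of any of these is a key, and no other minimal superkey exists.

{City, ListingID}, {ListingID, OwnerID}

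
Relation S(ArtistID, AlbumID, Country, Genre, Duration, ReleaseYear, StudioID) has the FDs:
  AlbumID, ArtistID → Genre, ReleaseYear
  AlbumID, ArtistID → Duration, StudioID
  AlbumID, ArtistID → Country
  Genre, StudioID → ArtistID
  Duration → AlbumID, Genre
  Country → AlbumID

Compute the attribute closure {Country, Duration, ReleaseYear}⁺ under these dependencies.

Start with {Country, Duration, ReleaseYear}.
Duration → AlbumID, Genre applies; add {AlbumID, Genre} → now {AlbumID, Country, Duration, Genre, ReleaseYear}.
No further FD applies.

{AlbumID, Country, Duration, Genre, ReleaseYear}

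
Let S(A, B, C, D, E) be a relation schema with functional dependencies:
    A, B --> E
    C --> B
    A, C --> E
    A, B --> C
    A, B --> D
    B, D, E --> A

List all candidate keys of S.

Closure of {A, B} is {A, B, C, D, E}, the whole schema; {A, B} is a candidate key.
Closure of {A, C} is {A, B, C, D, E}, the whole schema; {A, C} is a candidate key.
Closure of {B, D, E} is {A, B, C, D, E}, the whole schema; {B, D, E} is a candidate key.
Closure of {C, D, E} is {A, B, C, D, E}, the whole schema; {C, D, E} is a candidate key.
Any other superkey properly contains one of these, so there are no further candidate keys.

{A, B}, {A, C}, {B, D, E}, {C, D, E}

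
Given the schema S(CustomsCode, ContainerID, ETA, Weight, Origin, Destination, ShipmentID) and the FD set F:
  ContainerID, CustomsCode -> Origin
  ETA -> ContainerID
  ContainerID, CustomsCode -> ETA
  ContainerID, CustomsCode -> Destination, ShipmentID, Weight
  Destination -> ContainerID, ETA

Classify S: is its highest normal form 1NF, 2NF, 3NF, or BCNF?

Candidate keys: {ContainerID, CustomsCode}, {CustomsCode, Destination}, {CustomsCode, ETA}. Prime attributes: {ContainerID, CustomsCode, Destination, ETA}.
For ETA -> ContainerID we have {ETA}⁺ = {ContainerID, ETA}; {ETA} is not a superkey, so BCNF fails.
Its right-hand attributes {ContainerID} are all prime, as are those of every other non-superkey FD — the relation is in 3NF.

3NF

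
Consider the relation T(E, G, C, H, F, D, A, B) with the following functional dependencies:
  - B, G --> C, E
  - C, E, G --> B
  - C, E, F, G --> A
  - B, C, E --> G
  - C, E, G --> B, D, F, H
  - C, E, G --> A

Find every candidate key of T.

{B, C, E}, {B, G}, {C, E, G}

{B, G}⁺ = {A, B, C, D, E, F, G, H}, which is every attribute, so {B, G} is a candidate key.
{B, C, E}⁺ = {A, B, C, D, E, F, G, H}, which is every attribute, so {B, C, E} is a candidate key.
{C, E, G}⁺ = {A, B, C, D, E, F, G, H}, which is every attribute, so {C, E, G} is a candidate key.
Any other superkey properly contains one of these, so there are no further candidate keys.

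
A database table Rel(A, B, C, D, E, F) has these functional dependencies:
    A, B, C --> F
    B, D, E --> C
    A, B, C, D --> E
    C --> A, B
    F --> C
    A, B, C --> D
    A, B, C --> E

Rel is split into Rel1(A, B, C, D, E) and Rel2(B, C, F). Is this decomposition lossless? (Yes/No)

Yes

Rel1 ∩ Rel2 = {B, C}; its closure under F is {A, B, C, D, E, F}.
Rel1 is contained in that closure, so Rel1 ∩ Rel2 --> Rel1 holds and the join is lossless.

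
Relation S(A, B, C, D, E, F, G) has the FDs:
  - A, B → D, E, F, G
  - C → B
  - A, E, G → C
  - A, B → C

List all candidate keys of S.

{A, B}, {A, C}, {A, E, G}

Attributes never on any right-hand side: {A} — every candidate key must contain it.
{A, B}⁺ = {A, B, C, D, E, F, G}, which is every attribute, so {A, B} is a candidate key.
{A, C}⁺ = {A, B, C, D, E, F, G}, which is every attribute, so {A, C} is a candidate key.
{A, E, G}⁺ = {A, B, C, D, E, F, G}, which is every attribute, so {A, E, G} is a candidate key.
No proper subset of any of these is a key, and no other minimal superkey exists.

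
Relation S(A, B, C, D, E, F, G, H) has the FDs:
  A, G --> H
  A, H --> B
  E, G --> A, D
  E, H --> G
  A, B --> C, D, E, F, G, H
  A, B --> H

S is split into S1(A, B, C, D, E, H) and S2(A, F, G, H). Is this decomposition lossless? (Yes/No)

S1 ∩ S2 = {A, H}; its closure under F is {A, B, C, D, E, F, G, H}.
This includes all of S1, so the common attributes are a superkey of S1 — the join is lossless.

Yes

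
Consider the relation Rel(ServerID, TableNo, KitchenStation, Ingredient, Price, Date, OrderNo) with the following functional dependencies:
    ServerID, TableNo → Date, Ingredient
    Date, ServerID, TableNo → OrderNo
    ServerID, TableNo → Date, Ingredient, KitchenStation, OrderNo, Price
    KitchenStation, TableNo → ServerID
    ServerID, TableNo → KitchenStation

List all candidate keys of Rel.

{KitchenStation, TableNo}, {ServerID, TableNo}

No FD produces {TableNo}, so it must be in every candidate key.
Closure of {KitchenStation, TableNo} is {Date, Ingredient, KitchenStation, OrderNo, Price, ServerID, TableNo}, the whole schema; {KitchenStation, TableNo} is a candidate key.
Closure of {ServerID, TableNo} is {Date, Ingredient, KitchenStation, OrderNo, Price, ServerID, TableNo}, the whole schema; {ServerID, TableNo} is a candidate key.
No proper subset of any of these is a key, and no other minimal superkey exists.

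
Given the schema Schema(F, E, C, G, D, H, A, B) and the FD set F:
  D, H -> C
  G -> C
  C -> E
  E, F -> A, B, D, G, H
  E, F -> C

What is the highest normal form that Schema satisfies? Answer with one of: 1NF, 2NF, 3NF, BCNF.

3NF

Candidate keys: {C, F}, {D, F, H}, {E, F}, {F, G}. Prime attributes: {C, D, E, F, G, H}.
D, H -> C breaks BCNF: {D, H}⁺ = {C, D, E, H}, so {D, H} is not a superkey.
Its right-hand attributes {C} are all prime, as are those of every other non-superkey FD — the relation is in 3NF.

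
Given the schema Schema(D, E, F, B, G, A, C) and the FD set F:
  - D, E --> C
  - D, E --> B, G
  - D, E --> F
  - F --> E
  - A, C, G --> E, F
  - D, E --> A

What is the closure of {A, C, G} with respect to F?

Start with {A, C, G}.
A, C, G --> E, F applies; add {E, F} → now {A, C, E, F, G}.
No further FD applies.

{A, C, E, F, G}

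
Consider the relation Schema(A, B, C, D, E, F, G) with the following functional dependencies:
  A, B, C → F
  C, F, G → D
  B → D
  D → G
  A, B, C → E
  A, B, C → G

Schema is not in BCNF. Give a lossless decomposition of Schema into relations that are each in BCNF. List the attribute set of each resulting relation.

{A, B, C, E, F}; {B, G}; {C, D, F}; {D, G}

Candidate key of the original relation: {A, B, C}.
{A, B, C, D, E, F, G}: {C, F, G} determines {C, D, F, G} here but is not a superkey — split on C, F, G → D, giving {C, D, F, G} and {A, B, C, E, F, G}.
{C, D, F, G}: {D} determines {D, G} here but is not a superkey — split on D → G, giving {D, G} and {C, D, F}.
{D, G}: every determinant is a superkey — BCNF.
{C, D, F}: every determinant is a superkey — BCNF.
{A, B, C, E, F, G}: {B} determines {B, G} here but is not a superkey — split on B → G, giving {B, G} and {A, B, C, E, F}.
{B, G}: every determinant is a superkey — BCNF.
{A, B, C, E, F}: every determinant is a superkey — BCNF.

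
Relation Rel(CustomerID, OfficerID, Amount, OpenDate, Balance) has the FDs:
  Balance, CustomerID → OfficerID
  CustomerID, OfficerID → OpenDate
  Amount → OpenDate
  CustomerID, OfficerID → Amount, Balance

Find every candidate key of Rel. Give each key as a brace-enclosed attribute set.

Attributes never on any right-hand side: {CustomerID} — every candidate key must contain it.
{Balance, CustomerID} is a candidate key since {Balance, CustomerID}⁺ = {Amount, Balance, CustomerID, OfficerID, OpenDate} covers every attribute.
{CustomerID, OfficerID} is a candidate key since {CustomerID, OfficerID}⁺ = {Amount, Balance, CustomerID, OfficerID, OpenDate} covers every attribute.
No proper subset of any of these is a key, and no other minimal superkey exists.

{Balance, CustomerID}, {CustomerID, OfficerID}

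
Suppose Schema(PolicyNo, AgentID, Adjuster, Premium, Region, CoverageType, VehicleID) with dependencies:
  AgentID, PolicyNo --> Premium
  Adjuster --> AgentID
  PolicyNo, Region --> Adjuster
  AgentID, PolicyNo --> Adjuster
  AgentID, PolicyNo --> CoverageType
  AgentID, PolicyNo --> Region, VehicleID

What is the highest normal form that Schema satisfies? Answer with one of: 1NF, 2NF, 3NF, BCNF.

Candidate keys: {Adjuster, PolicyNo}, {AgentID, PolicyNo}, {PolicyNo, Region}. Prime attributes: {Adjuster, AgentID, PolicyNo, Region}.
Adjuster --> AgentID: {Adjuster}⁺ = {Adjuster, AgentID}, which is not all of the attributes, so the left side is not a superkey — BCNF is violated.
Since {AgentID} ⊆ prime attributes and every other non-superkey FD also has a prime right side, the schema is in 3NF.

3NF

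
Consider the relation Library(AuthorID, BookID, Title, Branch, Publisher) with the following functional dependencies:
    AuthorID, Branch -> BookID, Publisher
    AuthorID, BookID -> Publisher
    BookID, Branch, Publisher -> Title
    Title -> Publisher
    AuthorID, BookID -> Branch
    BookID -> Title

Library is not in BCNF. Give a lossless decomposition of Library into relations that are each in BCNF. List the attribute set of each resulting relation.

{AuthorID, BookID, Branch}; {BookID, Publisher}; {BookID, Title}; {Publisher, Title}

Candidate keys of the original relation: {AuthorID, BookID}, {AuthorID, Branch}.
{AuthorID, BookID, Branch, Publisher, Title}: {BookID, Branch, Publisher} determines {BookID, Branch, Publisher, Title} here but is not a superkey — split on BookID, Branch, Publisher -> Title, giving {BookID, Branch, Publisher, Title} and {AuthorID, BookID, Branch, Publisher}.
{BookID, Branch, Publisher, Title}: {Title} determines {Publisher, Title} here but is not a superkey — split on Title -> Publisher, giving {Publisher, Title} and {BookID, Branch, Title}.
{Publisher, Title}: every determinant is a superkey — BCNF.
{BookID, Branch, Title}: {BookID} determines {BookID, Title} here but is not a superkey — split on BookID -> Title, giving {BookID, Title} and {BookID, Branch}.
{BookID, Title}: every determinant is a superkey — BCNF.
{BookID, Branch}: every determinant is a superkey — BCNF.
{AuthorID, BookID, Branch, Publisher}: {BookID} determines {BookID, Publisher} here but is not a superkey — split on BookID -> Publisher, giving {BookID, Publisher} and {AuthorID, BookID, Branch}.
{BookID, Publisher}: every determinant is a superkey — BCNF.
{AuthorID, BookID, Branch}: every determinant is a superkey — BCNF.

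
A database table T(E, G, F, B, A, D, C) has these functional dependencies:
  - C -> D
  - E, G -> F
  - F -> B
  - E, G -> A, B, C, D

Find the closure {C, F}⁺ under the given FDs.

{B, C, D, F}

Start with {C, F}.
C -> D applies; add {D} → now {C, D, F}.
F -> B applies; add {B} → now {B, C, D, F}.
No further FD applies.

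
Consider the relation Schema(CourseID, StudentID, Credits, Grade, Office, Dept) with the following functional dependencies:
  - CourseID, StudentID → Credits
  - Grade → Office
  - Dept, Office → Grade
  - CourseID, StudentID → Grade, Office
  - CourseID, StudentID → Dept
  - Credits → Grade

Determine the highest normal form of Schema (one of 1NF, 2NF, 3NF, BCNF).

Candidate key: {CourseID, StudentID}. Prime attributes: {CourseID, StudentID}.
Grade → Office: {Grade}⁺ = {Grade, Office}, which is not all of the attributes, so the left side is not a superkey — BCNF is violated.
Grade → Office has non-prime {Office} on the right and a non-superkey on the left, so 3NF fails.
Checking every proper subset of each key, none determines a non-prime attribute — 2NF is satisfied.

2NF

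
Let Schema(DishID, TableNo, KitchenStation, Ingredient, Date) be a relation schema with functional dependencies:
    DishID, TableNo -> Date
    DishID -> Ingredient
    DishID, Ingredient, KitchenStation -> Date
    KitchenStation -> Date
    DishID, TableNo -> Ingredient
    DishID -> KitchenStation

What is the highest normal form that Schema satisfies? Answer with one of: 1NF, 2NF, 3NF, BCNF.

Candidate key: {DishID, TableNo}. Prime attributes: {DishID, TableNo}.
DishID -> Ingredient breaks BCNF: {DishID}⁺ = {Date, DishID, Ingredient, KitchenStation}, so {DishID} is not a superkey.
Because {Ingredient} is non-prime and the left side of DishID -> Ingredient is not a superkey, the relation is not in 3NF.
{DishID} is a proper subset of the key {DishID, TableNo}, and {DishID}⁺ contains the non-prime attributes {Date, Ingredient, KitchenStation} — a partial dependency, so 2NF is violated.

1NF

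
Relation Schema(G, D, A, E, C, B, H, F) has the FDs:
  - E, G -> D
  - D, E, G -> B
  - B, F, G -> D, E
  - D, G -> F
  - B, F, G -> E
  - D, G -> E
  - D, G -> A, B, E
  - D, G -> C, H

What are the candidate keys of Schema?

{B, F, G}, {D, G}, {E, G}

No FD produces {G}, so it must be in every candidate key.
{D, G}⁺ = {A, B, C, D, E, F, G, H}, which is every attribute, so {D, G} is a candidate key.
{E, G}⁺ = {A, B, C, D, E, F, G, H}, which is every attribute, so {E, G} is a candidate key.
{B, F, G}⁺ = {A, B, C, D, E, F, G, H}, which is every attribute, so {B, F, G} is a candidate key.
Any other superkey properly contains one of these, so there are no further candidate keys.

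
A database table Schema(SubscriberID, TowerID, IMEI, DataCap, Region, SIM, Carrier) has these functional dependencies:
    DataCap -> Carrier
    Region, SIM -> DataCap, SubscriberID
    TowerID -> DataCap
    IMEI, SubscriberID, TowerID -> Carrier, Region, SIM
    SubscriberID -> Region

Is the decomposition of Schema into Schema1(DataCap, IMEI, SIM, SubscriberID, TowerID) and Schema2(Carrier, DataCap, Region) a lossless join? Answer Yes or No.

The shared attributes are {DataCap} and {DataCap}⁺ = {Carrier, DataCap}.
Schema1 ⊄ {Carrier, DataCap} and Schema2 ⊄ {Carrier, DataCap}, so the split is lossy.

No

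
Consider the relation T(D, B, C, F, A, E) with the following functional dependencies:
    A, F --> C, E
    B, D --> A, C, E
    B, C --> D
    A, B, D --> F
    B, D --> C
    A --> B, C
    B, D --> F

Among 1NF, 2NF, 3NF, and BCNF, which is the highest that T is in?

BCNF

Candidate keys: {A}, {B, C}, {B, D}. Prime attributes: {A, B, C, D}.
Every FD has a superkey on the left, so the relation is in BCNF.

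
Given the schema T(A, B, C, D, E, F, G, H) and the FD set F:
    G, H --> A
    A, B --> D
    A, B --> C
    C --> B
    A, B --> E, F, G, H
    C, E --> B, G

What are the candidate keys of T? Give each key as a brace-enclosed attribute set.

{A, B}, {A, C}, {B, G, H}, {C, E, H}, {C, G, H}

{A, B}⁺ = {A, B, C, D, E, F, G, H}, which is every attribute, so {A, B} is a candidate key.
{A, C}⁺ = {A, B, C, D, E, F, G, H}, which is every attribute, so {A, C} is a candidate key.
{B, G, H}⁺ = {A, B, C, D, E, F, G, H}, which is every attribute, so {B, G, H} is a candidate key.
{C, E, H}⁺ = {A, B, C, D, E, F, G, H}, which is every attribute, so {C, E, H} is a candidate key.
{C, G, H}⁺ = {A, B, C, D, E, F, G, H}, which is every attribute, so {C, G, H} is a candidate key.
No proper subset of any of these is a key, and no other minimal superkey exists.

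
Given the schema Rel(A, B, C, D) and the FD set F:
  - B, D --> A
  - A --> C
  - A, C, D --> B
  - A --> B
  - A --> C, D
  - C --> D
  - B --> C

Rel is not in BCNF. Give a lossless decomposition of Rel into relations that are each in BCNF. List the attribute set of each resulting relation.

Candidate keys of the original relation: {A}, {B}.
In {A, B, C, D}, {C} is not a superkey ({C}⁺ restricted to this set is {C, D}), so split on C --> D into {C, D} and {A, B, C}.
{C, D}: every determinant is a superkey — BCNF.
{A, B, C}: every determinant is a superkey — BCNF.

{A, B, C}; {C, D}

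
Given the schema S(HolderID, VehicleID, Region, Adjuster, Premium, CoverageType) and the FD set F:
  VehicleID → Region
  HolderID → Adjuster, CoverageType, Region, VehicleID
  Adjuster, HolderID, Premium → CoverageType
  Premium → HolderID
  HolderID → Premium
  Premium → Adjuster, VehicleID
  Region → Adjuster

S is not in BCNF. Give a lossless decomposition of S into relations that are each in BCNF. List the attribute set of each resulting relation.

Candidate keys of the original relation: {HolderID}, {Premium}.
In {Adjuster, CoverageType, HolderID, Premium, Region, VehicleID}, {VehicleID} is not a superkey ({VehicleID}⁺ restricted to this set is {Adjuster, Region, VehicleID}), so split on VehicleID → Adjuster, Region into {Adjuster, Region, VehicleID} and {CoverageType, HolderID, Premium, VehicleID}.
In {Adjuster, Region, VehicleID}, {Region} is not a superkey ({Region}⁺ restricted to this set is {Adjuster, Region}), so split on Region → Adjuster into {Adjuster, Region} and {Region, VehicleID}.
{Adjuster, Region}: every determinant is a superkey — BCNF.
{Region, VehicleID}: every determinant is a superkey — BCNF.
{CoverageType, HolderID, Premium, VehicleID}: every determinant is a superkey — BCNF.

{Adjuster, Region}; {CoverageType, HolderID, Premium, VehicleID}; {Region, VehicleID}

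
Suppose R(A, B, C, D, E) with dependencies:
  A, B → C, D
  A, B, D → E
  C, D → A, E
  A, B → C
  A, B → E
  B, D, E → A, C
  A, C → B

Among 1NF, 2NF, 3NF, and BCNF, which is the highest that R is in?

BCNF

Candidate keys: {A, B}, {A, C}, {B, D, E}, {C, D}. Prime attributes: {A, B, C, D, E}.
Each dependency's left side is a superkey — BCNF holds.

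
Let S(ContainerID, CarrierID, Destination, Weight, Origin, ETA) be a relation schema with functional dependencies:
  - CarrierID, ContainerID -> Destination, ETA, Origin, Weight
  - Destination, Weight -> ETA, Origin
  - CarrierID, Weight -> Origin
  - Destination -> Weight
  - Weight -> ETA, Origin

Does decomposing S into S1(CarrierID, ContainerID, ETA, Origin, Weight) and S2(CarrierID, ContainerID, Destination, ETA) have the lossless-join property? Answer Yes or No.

Yes

The shared attributes are {CarrierID, ContainerID, ETA} and {CarrierID, ContainerID, ETA}⁺ = {CarrierID, ContainerID, Destination, ETA, Origin, Weight}.
S1 is contained in that closure, so S1 ∩ S2 -> S1 holds and the join is lossless.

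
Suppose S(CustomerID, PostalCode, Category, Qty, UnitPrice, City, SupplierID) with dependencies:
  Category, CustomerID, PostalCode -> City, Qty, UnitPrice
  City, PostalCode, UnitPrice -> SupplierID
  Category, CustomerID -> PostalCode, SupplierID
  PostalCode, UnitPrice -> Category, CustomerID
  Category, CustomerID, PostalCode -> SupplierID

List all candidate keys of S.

{Category, CustomerID}⁺ = {Category, City, CustomerID, PostalCode, Qty, SupplierID, UnitPrice}, which is every attribute, so {Category, CustomerID} is a candidate key.
{PostalCode, UnitPrice}⁺ = {Category, City, CustomerID, PostalCode, Qty, SupplierID, UnitPrice}, which is every attribute, so {PostalCode, UnitPrice} is a candidate key.
These are minimal and exhaustive — every other superkey contains one of them.

{Category, CustomerID}, {PostalCode, UnitPrice}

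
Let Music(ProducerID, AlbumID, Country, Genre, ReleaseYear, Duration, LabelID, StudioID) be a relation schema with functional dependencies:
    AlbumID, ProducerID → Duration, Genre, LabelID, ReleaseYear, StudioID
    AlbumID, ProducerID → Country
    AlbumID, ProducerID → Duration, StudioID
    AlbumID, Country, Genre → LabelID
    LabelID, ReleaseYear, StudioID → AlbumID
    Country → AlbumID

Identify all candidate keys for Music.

No FD produces {ProducerID}, so it must be in every candidate key.
{AlbumID, ProducerID} is a candidate key since {AlbumID, ProducerID}⁺ = {AlbumID, Country, Duration, Genre, LabelID, ProducerID, ReleaseYear, StudioID} covers every attribute.
{Country, ProducerID} is a candidate key since {Country, ProducerID}⁺ = {AlbumID, Country, Duration, Genre, LabelID, ProducerID, ReleaseYear, StudioID} covers every attribute.
{LabelID, ProducerID, ReleaseYear, StudioID} is a candidate key since {LabelID, ProducerID, ReleaseYear, StudioID}⁺ = {AlbumID, Country, Duration, Genre, LabelID, ProducerID, ReleaseYear, StudioID} covers every attribute.
Any other superkey properly contains one of these, so there are no further candidate keys.

{AlbumID, ProducerID}, {Country, ProducerID}, {LabelID, ProducerID, ReleaseYear, StudioID}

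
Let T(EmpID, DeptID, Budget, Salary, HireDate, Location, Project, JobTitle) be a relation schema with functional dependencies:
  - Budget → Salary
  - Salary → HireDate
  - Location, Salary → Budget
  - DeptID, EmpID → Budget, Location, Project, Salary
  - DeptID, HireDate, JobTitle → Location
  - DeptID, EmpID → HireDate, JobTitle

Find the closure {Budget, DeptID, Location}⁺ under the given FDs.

Start with {Budget, DeptID, Location}.
Budget → Salary applies; add {Salary} → now {Budget, DeptID, Location, Salary}.
Salary → HireDate applies; add {HireDate} → now {Budget, DeptID, HireDate, Location, Salary}.
No further FD applies.

{Budget, DeptID, HireDate, Location, Salary}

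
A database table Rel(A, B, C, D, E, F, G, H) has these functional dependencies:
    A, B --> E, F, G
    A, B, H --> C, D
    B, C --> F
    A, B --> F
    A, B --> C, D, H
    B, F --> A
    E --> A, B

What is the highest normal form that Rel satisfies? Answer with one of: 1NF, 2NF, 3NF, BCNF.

Candidate keys: {A, B}, {B, C}, {B, F}, {E}. Prime attributes: {A, B, C, E, F}.
The left-hand side of every FD is a superkey, so BCNF is satisfied.

BCNF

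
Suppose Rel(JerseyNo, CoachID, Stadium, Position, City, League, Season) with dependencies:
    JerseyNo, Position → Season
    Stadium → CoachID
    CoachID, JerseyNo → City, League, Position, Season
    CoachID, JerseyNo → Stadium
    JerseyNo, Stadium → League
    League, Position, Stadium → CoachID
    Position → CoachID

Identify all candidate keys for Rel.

{CoachID, JerseyNo}, {JerseyNo, Position}, {JerseyNo, Stadium}

{JerseyNo} never appears on the right of any FD, so every key must include it.
{CoachID, JerseyNo} is a candidate key since {CoachID, JerseyNo}⁺ = {City, CoachID, JerseyNo, League, Position, Season, Stadium} covers every attribute.
{JerseyNo, Position} is a candidate key since {JerseyNo, Position}⁺ = {City, CoachID, JerseyNo, League, Position, Season, Stadium} covers every attribute.
{JerseyNo, Stadium} is a candidate key since {JerseyNo, Stadium}⁺ = {City, CoachID, JerseyNo, League, Position, Season, Stadium} covers every attribute.
These are minimal and exhaustive — every other superkey contains one of them.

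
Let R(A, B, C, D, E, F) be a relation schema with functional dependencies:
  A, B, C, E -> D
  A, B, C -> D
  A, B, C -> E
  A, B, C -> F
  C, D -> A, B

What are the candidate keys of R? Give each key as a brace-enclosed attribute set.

No FD produces {C}, so it must be in every candidate key.
{C, D} is a candidate key since {C, D}⁺ = {A, B, C, D, E, F} covers every attribute.
{A, B, C} is a candidate key since {A, B, C}⁺ = {A, B, C, D, E, F} covers every attribute.
Any other superkey properly contains one of these, so there are no further candidate keys.

{A, B, C}, {C, D}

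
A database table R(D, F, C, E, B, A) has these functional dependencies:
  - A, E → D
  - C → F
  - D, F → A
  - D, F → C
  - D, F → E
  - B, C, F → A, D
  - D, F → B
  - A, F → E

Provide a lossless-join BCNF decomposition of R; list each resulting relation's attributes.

Candidate keys of the original relation: {A, C}, {A, F}, {B, C}, {C, D}, {D, F}.
Within {A, B, C, D, E, F}: {A, E}⁺ ∩ {A, B, C, D, E, F} = {A, D, E}, not the whole set, so A, E → D violates BCNF; decompose into {A, D, E} and {A, B, C, E, F}.
{A, D, E} has no BCNF violation.
Within {A, B, C, E, F}: {C}⁺ ∩ {A, B, C, E, F} = {C, F}, not the whole set, so C → F violates BCNF; decompose into {C, F} and {A, B, C, E}.
{C, F} has no BCNF violation.
{A, B, C, E} has no BCNF violation.

{A, B, C, E}; {A, D, E}; {C, F}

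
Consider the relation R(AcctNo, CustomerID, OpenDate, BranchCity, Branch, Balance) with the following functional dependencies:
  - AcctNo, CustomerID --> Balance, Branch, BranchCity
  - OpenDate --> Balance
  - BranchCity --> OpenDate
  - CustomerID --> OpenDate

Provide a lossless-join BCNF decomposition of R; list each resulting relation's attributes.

{AcctNo, Branch, BranchCity, CustomerID}; {Balance, OpenDate}; {BranchCity, OpenDate}

Candidate key of the original relation: {AcctNo, CustomerID}.
{AcctNo, Balance, Branch, BranchCity, CustomerID, OpenDate}: {OpenDate} determines {Balance, OpenDate} here but is not a superkey — split on OpenDate --> Balance, giving {Balance, OpenDate} and {AcctNo, Branch, BranchCity, CustomerID, OpenDate}.
{Balance, OpenDate}: every determinant is a superkey — BCNF.
{AcctNo, Branch, BranchCity, CustomerID, OpenDate}: {BranchCity} determines {BranchCity, OpenDate} here but is not a superkey — split on BranchCity --> OpenDate, giving {BranchCity, OpenDate} and {AcctNo, Branch, BranchCity, CustomerID}.
{BranchCity, OpenDate}: every determinant is a superkey — BCNF.
{AcctNo, Branch, BranchCity, CustomerID}: every determinant is a superkey — BCNF.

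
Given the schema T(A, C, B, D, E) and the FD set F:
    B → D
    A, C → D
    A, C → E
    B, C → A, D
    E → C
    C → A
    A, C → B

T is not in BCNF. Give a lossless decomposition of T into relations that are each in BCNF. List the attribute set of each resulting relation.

{A, B, C, E}; {B, D}

Candidate keys of the original relation: {C}, {E}.
Within {A, B, C, D, E}: {B}⁺ ∩ {A, B, C, D, E} = {B, D}, not the whole set, so B → D violates BCNF; decompose into {B, D} and {A, B, C, E}.
{B, D}: every determinant is a superkey — BCNF.
{A, B, C, E}: every determinant is a superkey — BCNF.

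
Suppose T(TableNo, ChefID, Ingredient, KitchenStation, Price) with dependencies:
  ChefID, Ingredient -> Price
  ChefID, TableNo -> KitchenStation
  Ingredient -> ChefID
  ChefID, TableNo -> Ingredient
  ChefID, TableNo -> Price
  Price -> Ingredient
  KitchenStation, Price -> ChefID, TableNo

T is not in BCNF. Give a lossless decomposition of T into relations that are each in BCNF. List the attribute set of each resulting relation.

Candidate keys of the original relation: {ChefID, TableNo}, {Ingredient, KitchenStation}, {Ingredient, TableNo}, {KitchenStation, Price}, {Price, TableNo}.
{ChefID, Ingredient, KitchenStation, Price, TableNo}: {ChefID, Ingredient} determines {ChefID, Ingredient, Price} here but is not a superkey — split on ChefID, Ingredient -> Price, giving {ChefID, Ingredient, Price} and {ChefID, Ingredient, KitchenStation, TableNo}.
{ChefID, Ingredient, Price} has no BCNF violation.
{ChefID, Ingredient, KitchenStation, TableNo}: {Ingredient} determines {ChefID, Ingredient} here but is not a superkey — split on Ingredient -> ChefID, giving {ChefID, Ingredient} and {Ingredient, KitchenStation, TableNo}.
{ChefID, Ingredient} has no BCNF violation.
{Ingredient, KitchenStation, TableNo} has no BCNF violation.

{ChefID, Ingredient, Price}; {Ingredient, KitchenStation, TableNo}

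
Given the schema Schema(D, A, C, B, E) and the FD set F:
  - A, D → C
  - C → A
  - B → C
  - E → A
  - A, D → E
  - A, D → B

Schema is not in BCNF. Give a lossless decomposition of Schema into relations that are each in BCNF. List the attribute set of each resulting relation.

Candidate keys of the original relation: {A, D}, {B, D}, {C, D}, {D, E}.
{A, B, C, D, E}: {C} determines {A, C} here but is not a superkey — split on C → A, giving {A, C} and {B, C, D, E}.
{A, C} has no BCNF violation.
{B, C, D, E}: {B} determines {B, C} here but is not a superkey — split on B → C, giving {B, C} and {B, D, E}.
{B, C} has no BCNF violation.
{B, D, E} has no BCNF violation.

{A, C}; {B, C}; {B, D, E}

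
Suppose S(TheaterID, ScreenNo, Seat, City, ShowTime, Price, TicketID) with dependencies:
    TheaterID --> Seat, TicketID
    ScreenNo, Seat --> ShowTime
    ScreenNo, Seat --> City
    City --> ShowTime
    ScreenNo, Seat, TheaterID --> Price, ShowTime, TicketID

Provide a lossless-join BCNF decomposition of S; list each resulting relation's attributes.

Candidate key of the original relation: {ScreenNo, TheaterID}.
{City, Price, ScreenNo, Seat, ShowTime, TheaterID, TicketID}: {TheaterID} determines {Seat, TheaterID, TicketID} here but is not a superkey — split on TheaterID --> Seat, TicketID, giving {Seat, TheaterID, TicketID} and {City, Price, ScreenNo, ShowTime, TheaterID}.
{Seat, TheaterID, TicketID}: every determinant is a superkey — BCNF.
{City, Price, ScreenNo, ShowTime, TheaterID}: {City} determines {City, ShowTime} here but is not a superkey — split on City --> ShowTime, giving {City, ShowTime} and {City, Price, ScreenNo, TheaterID}.
{City, ShowTime}: every determinant is a superkey — BCNF.
{City, Price, ScreenNo, TheaterID}: every determinant is a superkey — BCNF.

{City, Price, ScreenNo, TheaterID}; {City, ShowTime}; {Seat, TheaterID, TicketID}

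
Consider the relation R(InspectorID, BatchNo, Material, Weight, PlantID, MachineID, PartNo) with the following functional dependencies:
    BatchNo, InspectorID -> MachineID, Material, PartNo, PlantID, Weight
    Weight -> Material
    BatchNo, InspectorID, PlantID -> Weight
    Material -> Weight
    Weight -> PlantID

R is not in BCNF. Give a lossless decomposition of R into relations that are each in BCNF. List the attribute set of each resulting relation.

{BatchNo, InspectorID, MachineID, PartNo, Weight}; {Material, PlantID, Weight}

Candidate key of the original relation: {BatchNo, InspectorID}.
{BatchNo, InspectorID, MachineID, Material, PartNo, PlantID, Weight}: {Weight} determines {Material, PlantID, Weight} here but is not a superkey — split on Weight -> Material, PlantID, giving {Material, PlantID, Weight} and {BatchNo, InspectorID, MachineID, PartNo, Weight}.
{Material, PlantID, Weight}: every determinant is a superkey — BCNF.
{BatchNo, InspectorID, MachineID, PartNo, Weight}: every determinant is a superkey — BCNF.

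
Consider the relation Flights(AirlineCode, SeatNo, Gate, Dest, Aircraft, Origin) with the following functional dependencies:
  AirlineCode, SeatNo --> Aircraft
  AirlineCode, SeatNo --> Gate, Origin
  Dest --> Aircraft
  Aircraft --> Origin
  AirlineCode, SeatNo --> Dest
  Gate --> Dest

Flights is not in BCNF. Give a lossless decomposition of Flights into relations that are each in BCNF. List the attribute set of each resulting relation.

{Aircraft, Dest}; {Aircraft, Origin}; {AirlineCode, Gate, SeatNo}; {Dest, Gate}

Candidate key of the original relation: {AirlineCode, SeatNo}.
{Aircraft, AirlineCode, Dest, Gate, Origin, SeatNo}: {Dest} determines {Aircraft, Dest, Origin} here but is not a superkey — split on Dest --> Aircraft, Origin, giving {Aircraft, Dest, Origin} and {AirlineCode, Dest, Gate, SeatNo}.
{Aircraft, Dest, Origin}: {Aircraft} determines {Aircraft, Origin} here but is not a superkey — split on Aircraft --> Origin, giving {Aircraft, Origin} and {Aircraft, Dest}.
{Aircraft, Origin} has no BCNF violation.
{Aircraft, Dest} has no BCNF violation.
{AirlineCode, Dest, Gate, SeatNo}: {Gate} determines {Dest, Gate} here but is not a superkey — split on Gate --> Dest, giving {Dest, Gate} and {AirlineCode, Gate, SeatNo}.
{Dest, Gate} has no BCNF violation.
{AirlineCode, Gate, SeatNo} has no BCNF violation.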